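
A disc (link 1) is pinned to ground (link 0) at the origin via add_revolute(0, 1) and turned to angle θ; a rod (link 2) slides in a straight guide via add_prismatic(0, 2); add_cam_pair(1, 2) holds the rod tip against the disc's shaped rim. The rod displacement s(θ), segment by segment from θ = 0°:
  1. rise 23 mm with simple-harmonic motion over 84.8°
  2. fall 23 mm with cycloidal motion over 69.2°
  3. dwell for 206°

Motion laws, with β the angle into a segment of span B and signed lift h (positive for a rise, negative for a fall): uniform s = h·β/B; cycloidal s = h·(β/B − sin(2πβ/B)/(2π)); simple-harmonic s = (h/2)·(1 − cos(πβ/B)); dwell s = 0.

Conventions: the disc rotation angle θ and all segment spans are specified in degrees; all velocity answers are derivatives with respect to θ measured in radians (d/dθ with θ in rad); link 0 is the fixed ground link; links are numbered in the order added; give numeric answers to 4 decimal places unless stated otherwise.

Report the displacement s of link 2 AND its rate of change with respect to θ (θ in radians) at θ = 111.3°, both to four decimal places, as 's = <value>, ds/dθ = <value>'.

segment 1 (0° to 84.8°, simple-harmonic, h = 23) is passed completely: s = 0.0000 + (23) = 23.0000
θ = 111.3° falls in segment 2 (84.8° to 154°, cycloidal, h = -23): β = 111.3 − 84.8 = 26.5°, B = 69.2°; Δs = -23·(0.3829 − sin(2π·0.3829)/(2π)) = -6.3518; s = 23.0000 − 6.3518 = 16.6482
velocity in seg [84.8°–154°] (cycloidal), θ in radians: β = 26.5° = 0.4625 rad, B = 69.2° = 1.2078 rad; ds/dθ = (h/B)(1 − cos(2πβ/B)) = ((-23)/1.2078)(1 − cos(2π·0.3829)) = -33.164501 mm/rad

s = 16.6482, ds/dθ = -33.1645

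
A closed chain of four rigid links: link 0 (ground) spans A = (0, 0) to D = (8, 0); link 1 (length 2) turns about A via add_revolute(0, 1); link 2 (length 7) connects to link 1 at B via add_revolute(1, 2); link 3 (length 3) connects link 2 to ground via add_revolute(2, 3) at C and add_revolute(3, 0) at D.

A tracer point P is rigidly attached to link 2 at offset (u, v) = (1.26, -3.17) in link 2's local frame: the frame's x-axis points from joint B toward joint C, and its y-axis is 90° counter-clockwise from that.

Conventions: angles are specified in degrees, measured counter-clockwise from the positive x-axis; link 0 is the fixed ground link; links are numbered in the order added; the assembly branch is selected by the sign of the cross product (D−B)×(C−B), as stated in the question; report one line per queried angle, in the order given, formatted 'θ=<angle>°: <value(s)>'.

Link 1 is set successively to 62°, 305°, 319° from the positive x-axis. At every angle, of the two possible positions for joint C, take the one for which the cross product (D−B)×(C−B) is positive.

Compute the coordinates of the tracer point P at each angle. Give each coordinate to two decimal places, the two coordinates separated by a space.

A=(0,0), D=(8.00,0)
θ=62°: B = A + 2.00·(cos62°, sin62°) = (0.9389, 1.7659)
θ=62°: |BD| = 7.2785
θ=62°: circle(B,7.00) ∩ circle(D,3.00): a=6.3871, h=2.8645
θ=62°:   candidates: C₊=(7.8302,2.9952) cross=20.849; C₋=(6.4402,-2.5626) cross=-20.849
θ=62°:   branch + wants cross > 0 → take C=(7.8302,2.9952) (cross=20.849)
θ=62°: ex = (C−B)/|BC| = (0.9845,0.1756); ey = (-0.1756,0.9845)
θ=62°: P = B + 1.26·ex + -3.17·ey = (2.7361,-1.1336)
θ=305°: B = A + 2.00·(cos305°, sin305°) = (1.1472, -1.6383)
θ=305°: |BD| = 7.0460
θ=305°: circle(B,7.00) ∩ circle(D,3.00): a=6.3615, h=2.9209
θ=305°:   candidates: C₊=(6.6551,2.6817) cross=20.580; C₋=(8.0134,-3.0000) cross=-20.580
θ=305°:   branch + wants cross > 0 → take C=(6.6551,2.6817) (cross=20.580)
θ=305°: ex = (C−B)/|BC| = (0.7869,0.6171); ey = (-0.6171,0.7869)
θ=305°: P = B + 1.26·ex + -3.17·ey = (4.0949,-3.3550)
θ=319°: B = A + 2.00·(cos319°, sin319°) = (1.5094, -1.3121)
θ=319°: |BD| = 6.6219
θ=319°: circle(B,7.00) ∩ circle(D,3.00): a=6.3312, h=2.9859
θ=319°:   candidates: C₊=(7.1235,2.8691) cross=19.772; C₋=(8.3068,-2.9843) cross=-19.772
θ=319°:   branch + wants cross > 0 → take C=(7.1235,2.8691) (cross=19.772)
θ=319°: ex = (C−B)/|BC| = (0.8020,0.5973); ey = (-0.5973,0.8020)
θ=319°: P = B + 1.26·ex + -3.17·ey = (4.4134,-3.1019)

θ=62°: 2.74 -1.13
θ=305°: 4.09 -3.36
θ=319°: 4.41 -3.10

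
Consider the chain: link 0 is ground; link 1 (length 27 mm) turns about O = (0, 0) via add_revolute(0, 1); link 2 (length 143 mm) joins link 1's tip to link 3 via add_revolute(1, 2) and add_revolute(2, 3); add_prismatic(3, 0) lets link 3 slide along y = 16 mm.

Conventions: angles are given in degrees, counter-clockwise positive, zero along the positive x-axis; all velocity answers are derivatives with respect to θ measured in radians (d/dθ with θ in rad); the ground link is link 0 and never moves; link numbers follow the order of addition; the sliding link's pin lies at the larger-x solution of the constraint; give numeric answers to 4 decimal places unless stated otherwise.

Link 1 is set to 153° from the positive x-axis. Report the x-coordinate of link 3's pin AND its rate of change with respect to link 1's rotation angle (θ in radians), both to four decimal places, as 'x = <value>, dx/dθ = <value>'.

geometry: r = 27 mm, L = 143 mm, e = 16 mm
crank pin P = (r cos θ, r sin θ) = (-24.057176, 12.257743)
h = r sin θ − e = 12.257743 − 16 = -3.742257
x = r cos θ + √(L² − h²) = -24.057176 + 142.951025 = 118.893849
dx/dθ = −r sin θ − h·r cos θ/√(L² − h²) (θ in radians; h = -3.742257) = -12.887526

x = 118.8938, dx/dθ = -12.8875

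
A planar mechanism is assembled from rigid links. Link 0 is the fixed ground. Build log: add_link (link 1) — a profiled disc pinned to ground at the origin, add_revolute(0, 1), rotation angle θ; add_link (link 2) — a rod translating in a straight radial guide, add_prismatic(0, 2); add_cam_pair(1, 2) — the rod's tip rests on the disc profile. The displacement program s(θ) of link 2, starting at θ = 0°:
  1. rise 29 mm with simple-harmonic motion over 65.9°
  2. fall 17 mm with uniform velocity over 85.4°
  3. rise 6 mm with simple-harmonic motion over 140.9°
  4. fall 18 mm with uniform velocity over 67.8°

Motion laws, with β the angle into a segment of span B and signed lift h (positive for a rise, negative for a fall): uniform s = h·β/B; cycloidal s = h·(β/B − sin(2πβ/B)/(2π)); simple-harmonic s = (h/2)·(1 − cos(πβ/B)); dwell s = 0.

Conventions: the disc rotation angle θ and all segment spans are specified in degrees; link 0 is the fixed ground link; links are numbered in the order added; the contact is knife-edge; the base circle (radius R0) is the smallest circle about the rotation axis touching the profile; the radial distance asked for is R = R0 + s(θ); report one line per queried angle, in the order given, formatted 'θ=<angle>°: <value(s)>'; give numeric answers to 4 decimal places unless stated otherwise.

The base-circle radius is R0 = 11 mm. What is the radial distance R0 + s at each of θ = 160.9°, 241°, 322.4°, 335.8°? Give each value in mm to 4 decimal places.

seg 1 [0°–65.9°] simple-harmonic, h=29: full span → s += 29 → s = 29.0000
seg 2 [65.9°–151.3°] uniform, h=-17: full span → s += -17 → s = 12.0000
seg 3 [151.3°–292.2°] simple-harmonic, h=6: θ=160.9° here. β=9.6, B=140.9. 6/2·(1 − cos(π·0.0681)) = 0.0685 → s = 12.0685
seg 3 [151.3°–292.2°] simple-harmonic, h=6: θ=241° here. β=89.7, B=140.9. 6/2·(1 − cos(π·0.6366)) = 4.2485 → s = 16.2485
seg 3 [151.3°–292.2°] simple-harmonic, h=6: full span → s += 6 → s = 18.0000
seg 4 [292.2°–360°] uniform, h=-18: θ=322.4° here. β=30.2, B=67.8. -18·30.2/67.8 = -8.0177 → s = 9.9823
seg 4 [292.2°–360°] uniform, h=-18: θ=335.8° here. β=43.6, B=67.8. -18·43.6/67.8 = -11.5752 → s = 6.4248
θ=160.9°: R = R0 + s = 11 + 12.0685 = 23.0685
θ=241°: R = R0 + s = 11 + 16.2485 = 27.2485
θ=322.4°: R = R0 + s = 11 + 9.9823 = 20.9823
θ=335.8°: R = R0 + s = 11 + 6.4248 = 17.4248

θ=160.9°: 23.0685
θ=241°: 27.2485
θ=322.4°: 20.9823
θ=335.8°: 17.4248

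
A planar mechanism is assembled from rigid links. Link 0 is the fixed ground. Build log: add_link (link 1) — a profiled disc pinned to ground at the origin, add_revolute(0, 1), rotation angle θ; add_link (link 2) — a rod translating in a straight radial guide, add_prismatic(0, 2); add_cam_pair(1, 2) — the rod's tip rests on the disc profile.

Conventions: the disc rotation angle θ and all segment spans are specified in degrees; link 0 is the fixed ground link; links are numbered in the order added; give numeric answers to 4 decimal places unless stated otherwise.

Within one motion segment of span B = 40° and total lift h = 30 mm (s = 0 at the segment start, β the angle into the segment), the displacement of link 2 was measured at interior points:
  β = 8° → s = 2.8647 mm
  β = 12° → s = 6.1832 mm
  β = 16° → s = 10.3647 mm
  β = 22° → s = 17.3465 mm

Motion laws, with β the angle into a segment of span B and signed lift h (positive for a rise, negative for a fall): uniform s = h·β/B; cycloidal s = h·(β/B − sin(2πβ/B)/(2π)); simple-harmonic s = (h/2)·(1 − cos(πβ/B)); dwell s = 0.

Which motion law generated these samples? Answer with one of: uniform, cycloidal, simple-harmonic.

candidates at β/B = r: uniform s = h·r (linear in β); cycloidal s = h·(r − sin(2πr)/(2π)); simple-harmonic s = (h/2)(1 − cos(πr))
β=8°: printed 2.8647 | uniform 6.0000, cycloidal 1.4590, simple-harmonic 2.8647
β=12°: printed 6.1832 | uniform 9.0000, cycloidal 4.4590, simple-harmonic 6.1832
β=16°: printed 10.3647 | uniform 12.0000, cycloidal 9.1935, simple-harmonic 10.3647
β=22°: printed 17.3465 | uniform 16.5000, cycloidal 17.9754, simple-harmonic 17.3465
only one law matches every sample → simple-harmonic

simple-harmonic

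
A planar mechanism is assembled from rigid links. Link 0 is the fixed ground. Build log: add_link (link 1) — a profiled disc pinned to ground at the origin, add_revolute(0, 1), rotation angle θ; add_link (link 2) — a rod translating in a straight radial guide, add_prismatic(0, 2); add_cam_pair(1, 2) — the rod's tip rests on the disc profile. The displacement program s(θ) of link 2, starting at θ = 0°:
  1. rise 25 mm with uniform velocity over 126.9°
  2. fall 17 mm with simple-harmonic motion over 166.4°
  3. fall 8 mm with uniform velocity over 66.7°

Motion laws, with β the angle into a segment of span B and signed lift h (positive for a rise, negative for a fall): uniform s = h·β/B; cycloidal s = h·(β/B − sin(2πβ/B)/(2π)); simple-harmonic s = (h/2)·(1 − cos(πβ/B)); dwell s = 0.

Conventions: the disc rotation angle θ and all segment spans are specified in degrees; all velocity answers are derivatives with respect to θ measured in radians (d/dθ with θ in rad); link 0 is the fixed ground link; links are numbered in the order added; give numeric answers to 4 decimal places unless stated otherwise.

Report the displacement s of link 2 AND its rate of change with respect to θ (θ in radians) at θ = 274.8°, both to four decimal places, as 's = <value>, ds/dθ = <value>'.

seg 1 [0°–126.9°] uniform, h=25: full span → s += 25 → s = 25.0000
seg 2 [126.9°–293.3°] simple-harmonic, h=-17: θ=274.8° here. β=147.9, B=166.4. -17/2·(1 − cos(π·0.8888)) = -16.4868 → s = 8.5132
velocity in seg [126.9°–293.3°] (simple-harmonic), θ in radians: β = 147.9° = 2.5813 rad, B = 166.4° = 2.9042 rad; ds/dθ = (πh/(2B)) sin(πβ/B) = (π·(-17)/(2·2.9042)) sin(π·0.8888) = -3.146589 mm/rad

s = 8.5132, ds/dθ = -3.1466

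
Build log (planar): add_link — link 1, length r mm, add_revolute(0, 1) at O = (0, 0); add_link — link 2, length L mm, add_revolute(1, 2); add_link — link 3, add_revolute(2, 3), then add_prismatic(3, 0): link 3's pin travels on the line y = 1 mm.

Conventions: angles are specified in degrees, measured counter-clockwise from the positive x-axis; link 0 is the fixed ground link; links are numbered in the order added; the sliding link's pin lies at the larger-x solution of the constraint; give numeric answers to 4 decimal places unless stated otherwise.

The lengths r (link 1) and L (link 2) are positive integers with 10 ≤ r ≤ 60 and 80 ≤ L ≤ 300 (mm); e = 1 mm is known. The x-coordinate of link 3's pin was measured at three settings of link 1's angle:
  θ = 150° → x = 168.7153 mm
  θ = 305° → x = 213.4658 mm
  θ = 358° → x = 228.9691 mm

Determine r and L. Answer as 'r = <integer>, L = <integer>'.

constraint per measurement: (x − r cos θ)² + (r sin θ − e)² = L²
subtracting the θ₁ and θ₂ equations cancels the r² and L² terms:
r = (x₁² − x₂²) / (2[(x₁cos θ₁ + e sin θ₁) − (x₂cos θ₂ + e sin θ₂)]) = 32.0000 → r = 32
L² = (x₁ − r cos θ₁)² + (r sin θ₁ − e)² = 38809.0035 → L = 197.0000 → L = 197
check at θ₃=358°: x = 228.9691 (printed 228.9691) ✓

r = 32, L = 197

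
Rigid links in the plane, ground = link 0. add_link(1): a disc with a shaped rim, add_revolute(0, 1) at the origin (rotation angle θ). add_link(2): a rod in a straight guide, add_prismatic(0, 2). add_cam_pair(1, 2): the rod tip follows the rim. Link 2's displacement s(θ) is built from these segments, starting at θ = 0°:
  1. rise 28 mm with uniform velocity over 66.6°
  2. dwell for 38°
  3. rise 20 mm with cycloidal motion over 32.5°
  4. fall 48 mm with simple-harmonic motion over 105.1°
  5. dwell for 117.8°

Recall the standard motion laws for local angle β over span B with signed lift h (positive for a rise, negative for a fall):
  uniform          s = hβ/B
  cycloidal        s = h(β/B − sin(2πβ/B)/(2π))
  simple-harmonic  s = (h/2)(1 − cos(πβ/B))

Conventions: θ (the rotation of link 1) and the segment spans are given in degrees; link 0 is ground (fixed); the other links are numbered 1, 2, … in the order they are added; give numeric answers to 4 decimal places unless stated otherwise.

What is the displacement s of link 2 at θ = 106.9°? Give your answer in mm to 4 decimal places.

segment 1 (0° to 66.6°, uniform, h = 28) is passed completely: s = 0.0000 + (28) = 28.0000
segment 2 (66.6° to 104.6°, dwell): s unchanged at 28.0000
θ = 106.9° falls in segment 3 (104.6° to 137.1°, cycloidal, h = 20): β = 106.9 − 104.6 = 2.3°, B = 32.5°; Δs = 20·(0.0708 − sin(2π·0.0708)/(2π)) = 0.0462; s = 28.0000 + 0.0462 = 28.0462

28.0462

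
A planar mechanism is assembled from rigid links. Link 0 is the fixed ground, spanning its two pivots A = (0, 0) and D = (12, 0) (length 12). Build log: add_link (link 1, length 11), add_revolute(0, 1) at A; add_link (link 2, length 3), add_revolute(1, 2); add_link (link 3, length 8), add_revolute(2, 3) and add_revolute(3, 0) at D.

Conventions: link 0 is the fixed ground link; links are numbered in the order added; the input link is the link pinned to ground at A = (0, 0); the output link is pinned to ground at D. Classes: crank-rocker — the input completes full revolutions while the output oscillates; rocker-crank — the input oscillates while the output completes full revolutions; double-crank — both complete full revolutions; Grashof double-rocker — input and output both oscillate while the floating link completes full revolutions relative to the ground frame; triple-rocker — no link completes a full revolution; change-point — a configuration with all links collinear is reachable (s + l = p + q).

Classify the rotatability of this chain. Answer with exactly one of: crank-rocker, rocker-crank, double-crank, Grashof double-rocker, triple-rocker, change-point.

lengths: ground=12, input=11, coupler=3, output=8
sorted: s=3 (shortest), l=12 (longest), p+q=19
s + l = 15 vs p + q = 19
s + l < p + q (Grashof) with shortest = coupler link → Grashof double-rocker

Grashof double-rocker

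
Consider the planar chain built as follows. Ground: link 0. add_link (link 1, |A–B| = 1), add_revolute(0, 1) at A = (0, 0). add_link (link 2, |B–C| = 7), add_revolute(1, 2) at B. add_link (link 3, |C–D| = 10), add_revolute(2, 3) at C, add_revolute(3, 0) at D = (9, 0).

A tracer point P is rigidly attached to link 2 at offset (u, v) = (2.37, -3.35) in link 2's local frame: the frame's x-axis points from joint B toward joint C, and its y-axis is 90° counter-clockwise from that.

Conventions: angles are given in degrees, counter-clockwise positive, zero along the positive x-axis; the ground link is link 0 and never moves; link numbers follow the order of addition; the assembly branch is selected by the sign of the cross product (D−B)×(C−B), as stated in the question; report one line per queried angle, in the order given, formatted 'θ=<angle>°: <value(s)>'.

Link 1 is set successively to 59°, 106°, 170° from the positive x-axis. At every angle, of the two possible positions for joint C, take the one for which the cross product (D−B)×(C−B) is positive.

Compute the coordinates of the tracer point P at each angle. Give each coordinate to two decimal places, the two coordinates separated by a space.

A=(0,0), D=(9.00,0)
θ=59°: B = A + 1.00·(cos59°, sin59°) = (0.5150, 0.8572)
θ=59°: |BD| = 8.5281
θ=59°: circle(B,7.00) ∩ circle(D,10.00): a=1.2740, h=6.8831
θ=59°:   candidates: C₊=(2.4744,7.5774) cross=58.700; C₋=(1.0907,-6.1191) cross=-58.700
θ=59°:   branch + wants cross > 0 → take C=(2.4744,7.5774) (cross=58.700)
θ=59°: ex = (C−B)/|BC| = (0.2799,0.9600); ey = (-0.9600,0.2799)
θ=59°: P = B + 2.37·ex + -3.35·ey = (4.3945,2.1947)
θ=106°: B = A + 1.00·(cos106°, sin106°) = (-0.2756, 0.9613)
θ=106°: |BD| = 9.3253
θ=106°: circle(B,7.00) ∩ circle(D,10.00): a=1.9282, h=6.7292
θ=106°:   candidates: C₊=(2.3359,7.4559) cross=62.752; C₋=(0.9486,-5.9309) cross=-62.752
θ=106°:   branch + wants cross > 0 → take C=(2.3359,7.4559) (cross=62.752)
θ=106°: ex = (C−B)/|BC| = (0.3731,0.9278); ey = (-0.9278,0.3731)
θ=106°: P = B + 2.37·ex + -3.35·ey = (3.7167,1.9103)
θ=170°: B = A + 1.00·(cos170°, sin170°) = (-0.9848, 0.1736)
θ=170°: |BD| = 9.9863
θ=170°: circle(B,7.00) ∩ circle(D,10.00): a=2.4397, h=6.5611
θ=170°:   candidates: C₊=(1.5686,6.6913) cross=65.521; C₋=(1.3404,-6.4289) cross=-65.521
θ=170°:   branch + wants cross > 0 → take C=(1.5686,6.6913) (cross=65.521)
θ=170°: ex = (C−B)/|BC| = (0.3648,0.9311); ey = (-0.9311,0.3648)
θ=170°: P = B + 2.37·ex + -3.35·ey = (2.9989,1.1584)

θ=59°: 4.39 2.19
θ=106°: 3.72 1.91
θ=170°: 3.00 1.16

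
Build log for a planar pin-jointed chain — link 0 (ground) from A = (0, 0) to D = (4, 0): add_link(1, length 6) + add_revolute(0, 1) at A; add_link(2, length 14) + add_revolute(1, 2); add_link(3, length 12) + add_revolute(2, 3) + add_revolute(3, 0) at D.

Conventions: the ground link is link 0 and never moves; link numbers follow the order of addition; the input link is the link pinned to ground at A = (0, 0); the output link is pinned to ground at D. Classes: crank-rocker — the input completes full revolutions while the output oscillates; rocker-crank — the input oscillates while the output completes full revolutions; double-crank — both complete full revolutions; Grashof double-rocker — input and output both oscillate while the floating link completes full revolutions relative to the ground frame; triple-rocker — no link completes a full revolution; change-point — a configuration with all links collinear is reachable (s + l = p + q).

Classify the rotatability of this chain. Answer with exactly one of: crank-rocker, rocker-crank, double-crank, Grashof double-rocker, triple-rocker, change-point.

lengths: ground=4, input=6, coupler=14, output=12
sorted: s=4 (shortest), l=14 (longest), p+q=18
s + l = 18 vs p + q = 18
s + l = p + q → change-point (collinear configuration reachable)

change-point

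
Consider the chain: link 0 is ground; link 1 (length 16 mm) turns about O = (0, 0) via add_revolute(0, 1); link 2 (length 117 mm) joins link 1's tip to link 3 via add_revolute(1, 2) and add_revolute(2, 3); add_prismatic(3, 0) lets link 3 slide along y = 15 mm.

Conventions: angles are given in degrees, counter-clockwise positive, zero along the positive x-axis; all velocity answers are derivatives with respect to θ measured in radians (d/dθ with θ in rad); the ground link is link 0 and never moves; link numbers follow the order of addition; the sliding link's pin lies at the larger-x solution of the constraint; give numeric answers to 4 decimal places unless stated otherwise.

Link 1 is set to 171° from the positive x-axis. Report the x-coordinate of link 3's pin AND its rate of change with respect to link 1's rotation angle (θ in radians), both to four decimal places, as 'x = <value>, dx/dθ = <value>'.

geometry: r = 16 mm, L = 117 mm, e = 15 mm
crank pin P = (r cos θ, r sin θ) = (-15.803013, 2.502951)
h = r sin θ − e = 2.502951 − 15 = -12.497049
x = r cos θ + √(L² − h²) = -15.803013 + 116.330666 = 100.527652
dx/dθ = −r sin θ − h·r cos θ/√(L² − h²) (θ in radians; h = -12.497049) = -4.200621

x = 100.5277, dx/dθ = -4.2006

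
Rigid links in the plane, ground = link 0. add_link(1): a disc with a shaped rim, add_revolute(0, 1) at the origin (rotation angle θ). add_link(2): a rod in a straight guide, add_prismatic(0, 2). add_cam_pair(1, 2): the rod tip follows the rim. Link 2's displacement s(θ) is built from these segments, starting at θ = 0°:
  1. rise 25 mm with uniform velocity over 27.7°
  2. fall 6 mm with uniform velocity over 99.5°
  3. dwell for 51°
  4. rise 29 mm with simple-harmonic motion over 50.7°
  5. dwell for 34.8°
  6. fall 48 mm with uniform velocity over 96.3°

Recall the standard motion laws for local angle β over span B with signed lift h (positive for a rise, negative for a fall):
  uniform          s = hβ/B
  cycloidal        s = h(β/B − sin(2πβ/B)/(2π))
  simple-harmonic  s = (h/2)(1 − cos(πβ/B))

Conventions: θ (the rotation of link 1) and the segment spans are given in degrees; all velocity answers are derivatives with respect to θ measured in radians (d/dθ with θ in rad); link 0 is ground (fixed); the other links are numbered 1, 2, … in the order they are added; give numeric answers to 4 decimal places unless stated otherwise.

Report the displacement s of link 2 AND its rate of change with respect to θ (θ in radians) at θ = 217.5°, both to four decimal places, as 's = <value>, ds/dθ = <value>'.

segment 1 (0° to 27.7°, uniform, h = 25) is passed completely: s = 0.0000 + (25) = 25.0000
segment 2 (27.7° to 127.2°, uniform, h = -6) is passed completely: s = 25.0000 + (-6) = 19.0000
segment 3 (127.2° to 178.2°, dwell): s unchanged at 19.0000
θ = 217.5° falls in segment 4 (178.2° to 228.9°, simple-harmonic, h = 29): β = 217.5 − 178.2 = 39.3°, B = 50.7°; Δs = 29/2·(1 − cos(π·0.7751)) = 25.5303; s = 19.0000 + 25.5303 = 44.5303
velocity in seg [178.2°–228.9°] (simple-harmonic), θ in radians: β = 39.3° = 0.6859 rad, B = 50.7° = 0.8849 rad; ds/dθ = (πh/(2B)) sin(πβ/B) = (π·29/(2·0.8849)) sin(π·0.7751) = 33.414929 mm/rad

s = 44.5303, ds/dθ = 33.4149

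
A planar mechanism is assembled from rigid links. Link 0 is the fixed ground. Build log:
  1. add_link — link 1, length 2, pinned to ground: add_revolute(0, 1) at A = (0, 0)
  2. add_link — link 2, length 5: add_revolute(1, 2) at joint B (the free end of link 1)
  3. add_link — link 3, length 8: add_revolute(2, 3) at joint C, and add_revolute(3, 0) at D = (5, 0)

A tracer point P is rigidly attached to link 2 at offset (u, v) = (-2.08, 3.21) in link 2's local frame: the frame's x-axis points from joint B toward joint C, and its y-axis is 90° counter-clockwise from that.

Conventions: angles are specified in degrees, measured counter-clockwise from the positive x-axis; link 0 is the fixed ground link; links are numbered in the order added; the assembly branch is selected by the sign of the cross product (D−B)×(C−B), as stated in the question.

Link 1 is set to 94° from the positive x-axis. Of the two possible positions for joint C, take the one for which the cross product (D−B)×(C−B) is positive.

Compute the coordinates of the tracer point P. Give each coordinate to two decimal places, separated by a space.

A=(0,0), D=(5.00,0)
B = A + 2.00·(cos94°, sin94°) = (-0.1395, 1.9951)
|BD| = 5.5132
circle(B,5.00) ∩ circle(D,8.00): a=-0.7804, h=4.9387
  candidates: C₊=(0.9202,6.8815) cross=27.228; C₋=(-2.6543,-2.3265) cross=-27.228
  branch + wants cross > 0 → take C=(0.9202,6.8815) (cross=27.228)
ex = (C−B)/|BC| = (0.2119,0.9773); ey = (-0.9773,0.2119)
P = B + -2.08·ex + 3.21·ey = (-3.7174,0.6427)

-3.72 0.64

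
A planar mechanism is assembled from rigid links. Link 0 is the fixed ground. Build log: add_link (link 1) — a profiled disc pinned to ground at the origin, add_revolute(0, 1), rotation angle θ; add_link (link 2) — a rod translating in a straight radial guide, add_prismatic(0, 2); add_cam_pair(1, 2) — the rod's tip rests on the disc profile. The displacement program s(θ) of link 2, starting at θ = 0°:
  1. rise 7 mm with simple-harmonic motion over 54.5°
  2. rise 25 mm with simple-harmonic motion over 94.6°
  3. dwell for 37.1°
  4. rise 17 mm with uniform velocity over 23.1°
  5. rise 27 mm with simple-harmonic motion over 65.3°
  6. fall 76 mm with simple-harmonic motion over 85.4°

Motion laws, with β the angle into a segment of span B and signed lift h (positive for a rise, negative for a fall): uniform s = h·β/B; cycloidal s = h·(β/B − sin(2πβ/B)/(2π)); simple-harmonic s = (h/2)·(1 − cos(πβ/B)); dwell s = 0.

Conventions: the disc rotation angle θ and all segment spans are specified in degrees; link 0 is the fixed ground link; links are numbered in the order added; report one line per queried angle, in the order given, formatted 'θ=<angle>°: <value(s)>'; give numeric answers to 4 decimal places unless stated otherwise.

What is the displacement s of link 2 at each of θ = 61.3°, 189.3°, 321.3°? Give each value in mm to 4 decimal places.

seg 1 [0°–54.5°] simple-harmonic, h=7: full span → s += 7 → s = 7.0000
seg 2 [54.5°–149.1°] simple-harmonic, h=25: θ=61.3° here. β=6.8, B=94.6. 25/2·(1 − cos(π·0.0719)) = 0.3174 → s = 7.3174
seg 2 [54.5°–149.1°] simple-harmonic, h=25: full span → s += 25 → s = 32.0000
seg 3 [149.1°–186.2°] dwell: s stays 32.0000
seg 4 [186.2°–209.3°] uniform, h=17: θ=189.3° here. β=3.1, B=23.1. 17·3.1/23.1 = 2.2814 → s = 34.2814
seg 4 [186.2°–209.3°] uniform, h=17: full span → s += 17 → s = 49.0000
seg 5 [209.3°–274.6°] simple-harmonic, h=27: full span → s += 27 → s = 76.0000
seg 6 [274.6°–360°] simple-harmonic, h=-76: θ=321.3° here. β=46.7, B=85.4. -76/2·(1 − cos(π·0.5468)) = -43.5714 → s = 32.4286

θ=61.3°: 7.3174
θ=189.3°: 34.2814
θ=321.3°: 32.4286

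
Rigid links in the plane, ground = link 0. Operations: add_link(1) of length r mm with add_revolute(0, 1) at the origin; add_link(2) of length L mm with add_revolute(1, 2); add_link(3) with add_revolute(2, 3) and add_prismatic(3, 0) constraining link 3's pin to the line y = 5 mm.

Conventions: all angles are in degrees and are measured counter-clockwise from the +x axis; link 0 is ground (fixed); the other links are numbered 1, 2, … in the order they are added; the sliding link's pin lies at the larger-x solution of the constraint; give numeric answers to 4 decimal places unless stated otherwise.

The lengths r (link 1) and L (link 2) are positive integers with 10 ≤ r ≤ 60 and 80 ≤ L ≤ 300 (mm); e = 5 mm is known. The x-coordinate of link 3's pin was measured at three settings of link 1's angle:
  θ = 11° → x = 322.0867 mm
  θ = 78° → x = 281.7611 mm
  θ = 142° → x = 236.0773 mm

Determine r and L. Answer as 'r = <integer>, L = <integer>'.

constraint per measurement: (x − r cos θ)² + (r sin θ − e)² = L²
subtracting the θ₁ and θ₂ equations cancels the r² and L² terms:
r = (x₁² − x₂²) / (2[(x₁cos θ₁ + e sin θ₁) − (x₂cos θ₂ + e sin θ₂)]) = 48.0001 → r = 48
L² = (x₁ − r cos θ₁)² + (r sin θ₁ − e)² = 75625.0242 → L = 275.0000 → L = 275
check at θ₃=142°: x = 236.0773 (printed 236.0773) ✓

r = 48, L = 275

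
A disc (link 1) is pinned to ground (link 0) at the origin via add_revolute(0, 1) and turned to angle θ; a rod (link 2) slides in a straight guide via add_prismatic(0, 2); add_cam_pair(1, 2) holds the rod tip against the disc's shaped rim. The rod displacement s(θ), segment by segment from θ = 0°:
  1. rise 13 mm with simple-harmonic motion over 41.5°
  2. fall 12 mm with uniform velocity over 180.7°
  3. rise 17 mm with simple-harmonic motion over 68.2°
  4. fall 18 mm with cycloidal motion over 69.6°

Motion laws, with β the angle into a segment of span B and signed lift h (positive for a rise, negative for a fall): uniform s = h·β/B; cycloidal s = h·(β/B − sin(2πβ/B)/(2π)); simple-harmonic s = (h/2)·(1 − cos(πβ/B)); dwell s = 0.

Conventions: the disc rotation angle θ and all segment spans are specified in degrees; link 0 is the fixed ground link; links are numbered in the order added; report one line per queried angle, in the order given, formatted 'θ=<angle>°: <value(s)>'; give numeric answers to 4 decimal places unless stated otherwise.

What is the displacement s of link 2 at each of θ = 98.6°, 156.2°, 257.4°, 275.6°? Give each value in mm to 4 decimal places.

segment 1 (0° to 41.5°, simple-harmonic, h = 13) is passed completely: s = 0.0000 + (13) = 13.0000
θ = 98.6° falls in segment 2 (41.5° to 222.2°, uniform, h = -12): β = 98.6 − 41.5 = 57.1°, B = 180.7°; Δs = -12·57.1/180.7 = -3.7919; s = 13.0000 − 3.7919 = 9.2081
θ = 156.2° falls in segment 2 (41.5° to 222.2°, uniform, h = -12): β = 156.2 − 41.5 = 114.7°, B = 180.7°; Δs = -12·114.7/180.7 = -7.6170; s = 13.0000 − 7.6170 = 5.3830
segment 2 (41.5° to 222.2°, uniform, h = -12) is passed completely: s = 13.0000 + (-12) = 1.0000
θ = 257.4° falls in segment 3 (222.2° to 290.4°, simple-harmonic, h = 17): β = 257.4 − 222.2 = 35.2°, B = 68.2°; Δs = 17/2·(1 − cos(π·0.5161)) = 8.9305; s = 1.0000 + 8.9305 = 9.9305
θ = 275.6° falls in segment 3 (222.2° to 290.4°, simple-harmonic, h = 17): β = 275.6 − 222.2 = 53.4°, B = 68.2°; Δs = 17/2·(1 − cos(π·0.7830)) = 15.1000; s = 1.0000 + 15.1000 = 16.1000

θ=98.6°: 9.2081
θ=156.2°: 5.3830
θ=257.4°: 9.9305
θ=275.6°: 16.1000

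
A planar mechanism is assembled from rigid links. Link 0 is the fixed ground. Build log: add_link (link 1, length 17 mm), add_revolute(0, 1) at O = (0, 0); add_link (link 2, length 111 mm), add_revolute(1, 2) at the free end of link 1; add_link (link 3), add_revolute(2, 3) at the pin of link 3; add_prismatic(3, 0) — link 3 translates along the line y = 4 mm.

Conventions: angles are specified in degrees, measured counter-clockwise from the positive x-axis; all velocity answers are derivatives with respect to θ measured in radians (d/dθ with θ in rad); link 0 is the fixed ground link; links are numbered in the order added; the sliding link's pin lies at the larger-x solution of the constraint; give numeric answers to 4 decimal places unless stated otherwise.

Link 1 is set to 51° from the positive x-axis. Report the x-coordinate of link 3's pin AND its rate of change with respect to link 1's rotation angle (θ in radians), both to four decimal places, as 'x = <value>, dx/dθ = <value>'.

geometry: r = 17 mm, L = 111 mm, e = 4 mm
crank pin P = (r cos θ, r sin θ) = (10.698447, 13.211481)
h = r sin θ − e = 13.211481 − 4 = 9.211481
x = r cos θ + √(L² − h²) = 10.698447 + 110.617126 = 121.315573
dx/dθ = −r sin θ − h·r cos θ/√(L² − h²) (θ in radians; h = 9.211481) = -14.102379

x = 121.3156, dx/dθ = -14.1024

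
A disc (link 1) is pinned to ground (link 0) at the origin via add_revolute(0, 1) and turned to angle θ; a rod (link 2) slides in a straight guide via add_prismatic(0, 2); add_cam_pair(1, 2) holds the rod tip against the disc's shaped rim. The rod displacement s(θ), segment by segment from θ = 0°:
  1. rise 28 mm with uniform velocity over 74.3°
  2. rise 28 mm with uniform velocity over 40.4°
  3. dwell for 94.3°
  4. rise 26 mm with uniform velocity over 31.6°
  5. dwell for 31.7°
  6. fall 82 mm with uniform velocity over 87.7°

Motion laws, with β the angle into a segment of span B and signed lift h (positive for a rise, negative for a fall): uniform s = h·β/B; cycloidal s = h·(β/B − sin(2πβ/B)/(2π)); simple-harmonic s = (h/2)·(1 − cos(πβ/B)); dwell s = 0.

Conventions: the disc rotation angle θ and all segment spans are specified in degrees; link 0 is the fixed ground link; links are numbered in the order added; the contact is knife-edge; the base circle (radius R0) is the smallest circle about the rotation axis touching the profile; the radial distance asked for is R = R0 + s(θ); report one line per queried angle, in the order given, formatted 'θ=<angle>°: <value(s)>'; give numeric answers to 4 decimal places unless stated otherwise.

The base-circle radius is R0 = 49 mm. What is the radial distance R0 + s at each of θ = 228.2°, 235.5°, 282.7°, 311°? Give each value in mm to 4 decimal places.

segment 1 (0° to 74.3°, uniform, h = 28) is passed completely: s = 0.0000 + (28) = 28.0000
segment 2 (74.3° to 114.7°, uniform, h = 28) is passed completely: s = 28.0000 + (28) = 56.0000
segment 3 (114.7° to 209°, dwell): s unchanged at 56.0000
θ = 228.2° falls in segment 4 (209° to 240.6°, uniform, h = 26): β = 228.2 − 209 = 19.2°, B = 31.6°; Δs = 26·19.2/31.6 = 15.7975; s = 56.0000 + 15.7975 = 71.7975
θ = 235.5° falls in segment 4 (209° to 240.6°, uniform, h = 26): β = 235.5 − 209 = 26.5°, B = 31.6°; Δs = 26·26.5/31.6 = 21.8038; s = 56.0000 + 21.8038 = 77.8038
segment 4 (209° to 240.6°, uniform, h = 26) is passed completely: s = 56.0000 + (26) = 82.0000
segment 5 (240.6° to 272.3°, dwell): s unchanged at 82.0000
θ = 282.7° falls in segment 6 (272.3° to 360°, uniform, h = -82): β = 282.7 − 272.3 = 10.4°, B = 87.7°; Δs = -82·10.4/87.7 = -9.7241; s = 82.0000 − 9.7241 = 72.2759
θ = 311° falls in segment 6 (272.3° to 360°, uniform, h = -82): β = 311 − 272.3 = 38.7°, B = 87.7°; Δs = -82·38.7/87.7 = -36.1847; s = 82.0000 − 36.1847 = 45.8153
θ=228.2°: R = R0 + s = 49 + 71.7975 = 120.7975
θ=235.5°: R = R0 + s = 49 + 77.8038 = 126.8038
θ=282.7°: R = R0 + s = 49 + 72.2759 = 121.2759
θ=311°: R = R0 + s = 49 + 45.8153 = 94.8153

θ=228.2°: 120.7975
θ=235.5°: 126.8038
θ=282.7°: 121.2759
θ=311°: 94.8153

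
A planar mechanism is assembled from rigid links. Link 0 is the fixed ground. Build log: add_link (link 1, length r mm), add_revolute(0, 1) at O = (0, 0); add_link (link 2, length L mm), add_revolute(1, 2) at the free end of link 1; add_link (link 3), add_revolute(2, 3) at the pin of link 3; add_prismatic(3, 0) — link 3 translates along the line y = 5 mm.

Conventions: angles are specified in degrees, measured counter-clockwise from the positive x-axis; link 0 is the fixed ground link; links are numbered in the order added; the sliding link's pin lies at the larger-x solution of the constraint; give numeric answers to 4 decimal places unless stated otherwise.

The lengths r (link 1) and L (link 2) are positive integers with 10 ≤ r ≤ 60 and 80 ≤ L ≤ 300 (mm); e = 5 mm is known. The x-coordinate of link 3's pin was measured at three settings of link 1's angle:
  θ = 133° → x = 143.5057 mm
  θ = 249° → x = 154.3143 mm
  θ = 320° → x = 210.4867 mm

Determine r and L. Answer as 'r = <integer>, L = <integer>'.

constraint per measurement: (x − r cos θ)² + (r sin θ − e)² = L²
subtracting the θ₁ and θ₂ equations cancels the r² and L² terms:
r = (x₁² − x₂²) / (2[(x₁cos θ₁ + e sin θ₁) − (x₂cos θ₂ + e sin θ₂)]) = 47.0003 → r = 47
L² = (x₁ − r cos θ₁)² + (r sin θ₁ − e)² = 31683.9910 → L = 178.0000 → L = 178
check at θ₃=320°: x = 210.4867 (printed 210.4867) ✓

r = 47, L = 178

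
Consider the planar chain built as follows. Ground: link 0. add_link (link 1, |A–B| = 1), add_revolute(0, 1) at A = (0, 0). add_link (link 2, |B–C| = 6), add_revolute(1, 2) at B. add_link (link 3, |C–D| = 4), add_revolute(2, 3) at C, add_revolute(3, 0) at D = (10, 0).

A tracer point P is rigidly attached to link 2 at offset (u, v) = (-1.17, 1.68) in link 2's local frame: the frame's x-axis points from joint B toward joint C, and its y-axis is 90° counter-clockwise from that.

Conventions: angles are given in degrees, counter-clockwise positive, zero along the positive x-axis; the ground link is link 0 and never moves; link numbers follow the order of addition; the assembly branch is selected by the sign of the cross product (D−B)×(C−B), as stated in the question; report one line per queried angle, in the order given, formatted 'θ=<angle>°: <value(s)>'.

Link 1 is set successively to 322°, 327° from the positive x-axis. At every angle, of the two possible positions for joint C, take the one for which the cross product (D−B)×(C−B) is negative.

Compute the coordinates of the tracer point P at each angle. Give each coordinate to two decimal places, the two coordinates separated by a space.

A=(0,0), D=(10.00,0)
θ=322°: B = A + 1.00·(cos322°, sin322°) = (0.7880, -0.6157)
θ=322°: |BD| = 9.2325
θ=322°: circle(B,6.00) ∩ circle(D,4.00): a=5.6994, h=1.8753
θ=322°:   candidates: C₊=(6.3497,1.6356) cross=17.314; C₋=(6.5998,-2.1068) cross=-17.314
θ=322°:   branch - wants cross < 0 → take C=(6.5998,-2.1068) (cross=-17.314)
θ=322°: ex = (C−B)/|BC| = (0.9686,-0.2485); ey = (0.2485,0.9686)
θ=322°: P = B + -1.17·ex + 1.68·ey = (0.0722,1.3024)
θ=327°: B = A + 1.00·(cos327°, sin327°) = (0.8387, -0.5446)
θ=327°: |BD| = 9.1775
θ=327°: circle(B,6.00) ∩ circle(D,4.00): a=5.6784, h=1.9381
θ=327°:   candidates: C₊=(6.3920,1.7270) cross=17.787; C₋=(6.6220,-2.1423) cross=-17.787
θ=327°:   branch - wants cross < 0 → take C=(6.6220,-2.1423) (cross=-17.787)
θ=327°: ex = (C−B)/|BC| = (0.9639,-0.2663); ey = (0.2663,0.9639)
θ=327°: P = B + -1.17·ex + 1.68·ey = (0.1583,1.3863)

θ=322°: 0.07 1.30
θ=327°: 0.16 1.39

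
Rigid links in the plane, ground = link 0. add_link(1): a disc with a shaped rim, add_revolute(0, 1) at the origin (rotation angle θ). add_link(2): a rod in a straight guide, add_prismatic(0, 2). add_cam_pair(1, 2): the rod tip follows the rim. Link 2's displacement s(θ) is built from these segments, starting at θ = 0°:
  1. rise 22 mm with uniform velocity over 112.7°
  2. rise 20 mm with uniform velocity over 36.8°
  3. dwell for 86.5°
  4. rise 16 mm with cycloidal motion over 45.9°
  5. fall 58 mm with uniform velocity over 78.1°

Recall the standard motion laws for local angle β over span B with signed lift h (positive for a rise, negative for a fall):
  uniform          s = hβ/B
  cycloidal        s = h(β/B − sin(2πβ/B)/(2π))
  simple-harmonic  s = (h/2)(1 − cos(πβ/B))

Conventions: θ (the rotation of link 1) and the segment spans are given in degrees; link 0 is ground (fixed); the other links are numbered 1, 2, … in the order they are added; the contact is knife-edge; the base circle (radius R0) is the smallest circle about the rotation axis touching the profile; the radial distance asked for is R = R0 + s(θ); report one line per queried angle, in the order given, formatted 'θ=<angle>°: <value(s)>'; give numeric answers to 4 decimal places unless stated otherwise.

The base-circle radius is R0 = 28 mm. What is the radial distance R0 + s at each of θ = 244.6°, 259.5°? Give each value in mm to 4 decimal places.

segment 1 (0° to 112.7°, uniform, h = 22) is passed completely: s = 0.0000 + (22) = 22.0000
segment 2 (112.7° to 149.5°, uniform, h = 20) is passed completely: s = 22.0000 + (20) = 42.0000
segment 3 (149.5° to 236°, dwell): s unchanged at 42.0000
θ = 244.6° falls in segment 4 (236° to 281.9°, cycloidal, h = 16): β = 244.6 − 236 = 8.6°, B = 45.9°; Δs = 16·(0.1874 − sin(2π·0.1874)/(2π)) = 0.6460; s = 42.0000 + 0.6460 = 42.6460
θ = 259.5° falls in segment 4 (236° to 281.9°, cycloidal, h = 16): β = 259.5 − 236 = 23.5°, B = 45.9°; Δs = 16·(0.5120 − sin(2π·0.5120)/(2π)) = 8.3833; s = 42.0000 + 8.3833 = 50.3833
θ=244.6°: R = R0 + s = 28 + 42.6460 = 70.6460
θ=259.5°: R = R0 + s = 28 + 50.3833 = 78.3833

θ=244.6°: 70.6460
θ=259.5°: 78.3833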